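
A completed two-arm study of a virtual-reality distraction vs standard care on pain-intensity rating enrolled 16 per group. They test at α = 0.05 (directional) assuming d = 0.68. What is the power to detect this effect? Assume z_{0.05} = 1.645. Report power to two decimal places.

power ≈ 0.61

For two equal groups, power = Φ(d·√(n/2) − z_{α}).
d·√(n/2) = 0.68 × √(16/2) = 0.68 × 2.828 = 1.923.
z_β = 1.923 − 1.645 = 0.278.
Power = Φ(0.278) = 0.610.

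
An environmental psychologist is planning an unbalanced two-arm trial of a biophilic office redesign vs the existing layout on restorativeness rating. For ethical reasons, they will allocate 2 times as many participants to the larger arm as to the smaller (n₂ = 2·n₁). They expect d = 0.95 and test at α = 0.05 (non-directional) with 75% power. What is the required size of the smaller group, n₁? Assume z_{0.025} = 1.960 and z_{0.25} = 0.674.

With allocation ratio k = n₂/n₁ = 2, Var(x̄₁−x̄₂) = σ²(1/n₁ + 1/(k·n₁)) = σ²·(k+1)/(k·n₁).
So n₁ = (1 + 1/k)·((z_{α/2} + z_β)/d)² = 1.500 × (2.634/0.95)².
n₁ = 1.500 × 7.69 = 11.5.
Round up: n₁ = 12, giving n₂ = 2 × 12 = 24.

n₁ = 12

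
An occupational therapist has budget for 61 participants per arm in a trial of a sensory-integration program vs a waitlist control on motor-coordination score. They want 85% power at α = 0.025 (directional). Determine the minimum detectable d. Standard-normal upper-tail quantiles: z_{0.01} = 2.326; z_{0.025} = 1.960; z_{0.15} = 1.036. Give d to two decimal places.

d_min ≈ 0.54

For two independent groups of n = 61 each: d_min = (z_{α} + z_β)·√(2/n).
z-sum = 1.960 + 1.036 = 2.996.
d_min = 2.996 × √(2/61) = 2.996 × 0.1811 = 0.542.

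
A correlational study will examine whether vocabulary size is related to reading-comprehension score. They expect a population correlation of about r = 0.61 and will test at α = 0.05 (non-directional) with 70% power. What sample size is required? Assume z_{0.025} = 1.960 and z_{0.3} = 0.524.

Fisher's z: C = ½·ln((1+r)/(1−r)) = ½·ln(4.1282) = 0.7089.
n = ((z_{α/2} + z_β)/C)² + 3.
(1.960 + 0.524) / 0.7089 = 2.484 / 0.7089 = 3.504.
n = 3.504² + 3 = 12.28 + 3 = 15.3.
Round up.

n = 16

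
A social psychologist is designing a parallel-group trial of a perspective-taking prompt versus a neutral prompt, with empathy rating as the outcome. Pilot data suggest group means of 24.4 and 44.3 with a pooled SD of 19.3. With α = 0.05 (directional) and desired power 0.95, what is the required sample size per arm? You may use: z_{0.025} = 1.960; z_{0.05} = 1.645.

n = 21 per group

Cohen's d = |M₁ − M₂| / SD_pooled = |24.4 − 44.3| / 19.3 = 19.9 / 19.3 = 1.031.
For two independent groups with equal n: n = 2·((z_{α} + z_β) / d)².
z_{α} + z_β = 1.645 + 1.645 = 3.290.
n = 2 × (3.290 / 1.031)² = 2 × 3.191² = 2 × 10.18 = 20.4.
Round up to the next whole participant.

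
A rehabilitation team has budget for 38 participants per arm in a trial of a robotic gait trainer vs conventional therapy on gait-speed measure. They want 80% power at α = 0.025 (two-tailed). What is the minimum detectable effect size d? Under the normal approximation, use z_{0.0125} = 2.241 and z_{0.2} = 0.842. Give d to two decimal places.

d_min ≈ 0.71

For two independent groups of n = 38 each: d_min = (z_{α/2} + z_β)·√(2/n).
z-sum = 2.241 + 0.842 = 3.083.
d_min = 3.083 × √(2/38) = 3.083 × 0.2294 = 0.707.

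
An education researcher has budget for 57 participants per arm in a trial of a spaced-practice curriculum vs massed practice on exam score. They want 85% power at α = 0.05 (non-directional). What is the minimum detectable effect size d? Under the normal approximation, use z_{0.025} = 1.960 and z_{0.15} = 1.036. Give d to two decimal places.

For two independent groups of n = 57 each: d_min = (z_{α/2} + z_β)·√(2/n).
z-sum = 1.960 + 1.036 = 2.996.
d_min = 2.996 × √(2/57) = 2.996 × 0.1873 = 0.561.

d_min ≈ 0.56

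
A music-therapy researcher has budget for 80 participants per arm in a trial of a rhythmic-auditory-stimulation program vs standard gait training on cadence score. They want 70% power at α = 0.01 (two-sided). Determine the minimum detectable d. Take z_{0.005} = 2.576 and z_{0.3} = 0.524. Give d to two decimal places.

d_min ≈ 0.49

For two independent groups of n = 80 each: d_min = (z_{α/2} + z_β)·√(2/n).
z-sum = 2.576 + 0.524 = 3.100.
d_min = 3.100 × √(2/80) = 3.100 × 0.1581 = 0.490.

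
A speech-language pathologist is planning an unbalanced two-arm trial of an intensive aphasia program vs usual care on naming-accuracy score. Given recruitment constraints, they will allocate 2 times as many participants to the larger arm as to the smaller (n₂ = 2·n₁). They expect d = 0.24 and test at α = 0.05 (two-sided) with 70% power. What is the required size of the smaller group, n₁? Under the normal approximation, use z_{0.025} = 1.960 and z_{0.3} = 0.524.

With allocation ratio k = n₂/n₁ = 2, Var(x̄₁−x̄₂) = σ²(1/n₁ + 1/(k·n₁)) = σ²·(k+1)/(k·n₁).
So n₁ = (1 + 1/k)·((z_{α/2} + z_β)/d)² = 1.500 × (2.484/0.24)².
n₁ = 1.500 × 107.12 = 160.7.
Round up: n₁ = 161, giving n₂ = 2 × 161 = 322.

n₁ = 161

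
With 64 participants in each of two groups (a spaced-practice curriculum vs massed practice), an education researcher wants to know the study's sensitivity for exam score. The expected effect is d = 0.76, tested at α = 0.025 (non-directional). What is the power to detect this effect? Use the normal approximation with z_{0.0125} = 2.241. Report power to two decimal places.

power ≈ 0.98

For two equal groups, power = Φ(d·√(n/2) − z_{α/2}).
d·√(n/2) = 0.76 × √(64/2) = 0.76 × 5.657 = 4.299.
z_β = 4.299 − 2.241 = 2.058.
Power = Φ(2.058) = 0.980.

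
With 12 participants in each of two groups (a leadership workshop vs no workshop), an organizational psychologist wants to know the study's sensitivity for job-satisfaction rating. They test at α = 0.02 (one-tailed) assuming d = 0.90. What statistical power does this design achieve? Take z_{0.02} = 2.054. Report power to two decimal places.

For two equal groups, power = Φ(d·√(n/2) − z_{α}).
d·√(n/2) = 0.90 × √(12/2) = 0.90 × 2.449 = 2.205.
z_β = 2.205 − 2.054 = 0.151.
Power = Φ(0.151) = 0.560.

power ≈ 0.56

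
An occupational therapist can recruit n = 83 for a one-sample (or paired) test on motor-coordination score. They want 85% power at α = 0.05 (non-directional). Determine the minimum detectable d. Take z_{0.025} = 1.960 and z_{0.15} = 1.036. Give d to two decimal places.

d_min ≈ 0.33

For a single sample (or paired design) of n = 83: d_min = (z_{α/2} + z_β)/√n.
z-sum = 1.960 + 1.036 = 2.996.
d_min = 2.996 / √83 = 2.996 / 9.110 = 0.329.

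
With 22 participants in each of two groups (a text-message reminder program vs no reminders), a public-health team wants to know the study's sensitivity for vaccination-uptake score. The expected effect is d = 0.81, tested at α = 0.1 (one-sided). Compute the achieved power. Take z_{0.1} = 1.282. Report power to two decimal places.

power ≈ 0.92

For two equal groups, power = Φ(d·√(n/2) − z_{α}).
d·√(n/2) = 0.81 × √(22/2) = 0.81 × 3.317 = 2.686.
z_β = 2.686 − 1.282 = 1.404.
Power = Φ(1.404) = 0.920.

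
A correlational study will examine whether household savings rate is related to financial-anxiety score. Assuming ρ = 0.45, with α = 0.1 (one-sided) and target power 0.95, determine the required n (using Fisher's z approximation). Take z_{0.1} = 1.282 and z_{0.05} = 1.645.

n = 40

Fisher's z: C = ½·ln((1+r)/(1−r)) = ½·ln(2.6364) = 0.4847.
n = ((z_{α} + z_β)/C)² + 3.
(1.282 + 1.645) / 0.4847 = 2.927 / 0.4847 = 6.039.
n = 6.039² + 3 = 36.47 + 3 = 39.5.
Round up.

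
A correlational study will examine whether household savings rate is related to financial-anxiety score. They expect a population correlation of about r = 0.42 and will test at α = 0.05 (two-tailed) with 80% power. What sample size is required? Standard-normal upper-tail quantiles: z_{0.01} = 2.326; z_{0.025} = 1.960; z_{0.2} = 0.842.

Fisher's z: C = ½·ln((1+r)/(1−r)) = ½·ln(2.4483) = 0.4477.
n = ((z_{α/2} + z_β)/C)² + 3.
(1.960 + 0.842) / 0.4477 = 2.802 / 0.4477 = 6.259.
n = 6.259² + 3 = 39.17 + 3 = 42.2.
Round up.

n = 43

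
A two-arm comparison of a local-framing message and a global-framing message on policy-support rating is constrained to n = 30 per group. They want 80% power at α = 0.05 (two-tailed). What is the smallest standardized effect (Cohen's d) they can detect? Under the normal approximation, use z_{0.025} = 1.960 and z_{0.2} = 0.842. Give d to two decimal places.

For two independent groups of n = 30 each: d_min = (z_{α/2} + z_β)·√(2/n).
z-sum = 1.960 + 0.842 = 2.802.
d_min = 2.802 × √(2/30) = 2.802 × 0.2582 = 0.723.

d_min ≈ 0.72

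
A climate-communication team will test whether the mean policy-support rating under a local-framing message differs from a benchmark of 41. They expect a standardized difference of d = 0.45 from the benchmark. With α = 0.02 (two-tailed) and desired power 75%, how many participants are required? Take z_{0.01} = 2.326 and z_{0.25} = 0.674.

For a one-sample test: n = ((z_{α/2} + z_β) / d)².
z_{α/2} + z_β = 2.326 + 0.674 = 3.000.
n = (3.000 / 0.45)² = 6.667² = 44.44.
Round up.

n = 45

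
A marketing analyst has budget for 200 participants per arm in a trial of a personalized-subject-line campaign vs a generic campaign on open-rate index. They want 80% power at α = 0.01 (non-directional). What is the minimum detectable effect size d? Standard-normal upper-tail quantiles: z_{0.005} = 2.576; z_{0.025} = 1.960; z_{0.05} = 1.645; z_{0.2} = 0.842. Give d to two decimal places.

For two independent groups of n = 200 each: d_min = (z_{α/2} + z_β)·√(2/n).
z-sum = 2.576 + 0.842 = 3.418.
d_min = 3.418 × √(2/200) = 3.418 × 0.1000 = 0.342.

d_min ≈ 0.34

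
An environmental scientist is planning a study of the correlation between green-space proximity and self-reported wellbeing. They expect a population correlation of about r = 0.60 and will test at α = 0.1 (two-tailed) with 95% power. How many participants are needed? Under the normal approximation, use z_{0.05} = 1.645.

Fisher's z: C = ½·ln((1+r)/(1−r)) = ½·ln(4.0000) = 0.6931.
n = ((z_{α/2} + z_β)/C)² + 3.
(1.645 + 1.645) / 0.6931 = 3.290 / 0.6931 = 4.747.
n = 4.747² + 3 = 22.53 + 3 = 25.5.
Round up.

n = 26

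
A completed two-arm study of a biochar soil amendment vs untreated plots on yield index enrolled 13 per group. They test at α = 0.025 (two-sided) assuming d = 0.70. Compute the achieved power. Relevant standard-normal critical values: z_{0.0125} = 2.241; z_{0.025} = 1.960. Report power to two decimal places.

For two equal groups, power = Φ(d·√(n/2) − z_{α/2}).
d·√(n/2) = 0.70 × √(13/2) = 0.70 × 2.550 = 1.785.
z_β = 1.785 − 2.241 = -0.456.
Power = Φ(-0.456) = 0.324.

power ≈ 0.32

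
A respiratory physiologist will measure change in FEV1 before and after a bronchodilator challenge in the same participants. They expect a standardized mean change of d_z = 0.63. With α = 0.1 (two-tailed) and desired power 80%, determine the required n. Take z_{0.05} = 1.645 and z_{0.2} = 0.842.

For a paired (one-sample on differences) test: n = ((z_{α/2} + z_β) / d)².
z_{α/2} + z_β = 1.645 + 0.842 = 2.487.
n = (2.487 / 0.63)² = 3.948² = 15.58.
Round up.

n = 16 pairs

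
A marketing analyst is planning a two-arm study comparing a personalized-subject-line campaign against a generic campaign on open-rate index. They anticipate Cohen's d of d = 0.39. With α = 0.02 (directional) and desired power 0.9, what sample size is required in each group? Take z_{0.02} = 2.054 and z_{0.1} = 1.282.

For two independent groups with equal n: n = 2·((z_{α} + z_β) / d)².
z_{α} + z_β = 2.054 + 1.282 = 3.336.
n = 2 × (3.336 / 0.39)² = 2 × 8.554² = 2 × 73.17 = 146.3.
Round up to the next whole participant.

n = 147 per group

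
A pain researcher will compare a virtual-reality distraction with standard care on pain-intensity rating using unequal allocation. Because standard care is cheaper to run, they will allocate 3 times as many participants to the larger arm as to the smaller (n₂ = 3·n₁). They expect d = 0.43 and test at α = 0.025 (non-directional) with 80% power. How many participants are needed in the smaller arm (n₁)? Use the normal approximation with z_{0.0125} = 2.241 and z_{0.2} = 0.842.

n₁ = 69

With allocation ratio k = n₂/n₁ = 3, Var(x̄₁−x̄₂) = σ²(1/n₁ + 1/(k·n₁)) = σ²·(k+1)/(k·n₁).
So n₁ = (1 + 1/k)·((z_{α/2} + z_β)/d)² = 1.333 × (3.083/0.43)².
n₁ = 1.333 × 51.41 = 68.5.
Round up: n₁ = 69, giving n₂ = 3 × 69 = 207.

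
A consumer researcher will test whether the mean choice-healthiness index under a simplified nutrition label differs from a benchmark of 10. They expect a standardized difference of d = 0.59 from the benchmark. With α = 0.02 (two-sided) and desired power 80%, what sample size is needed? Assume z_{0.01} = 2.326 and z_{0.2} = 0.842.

n = 29

For a one-sample test: n = ((z_{α/2} + z_β) / d)².
z_{α/2} + z_β = 2.326 + 0.842 = 3.168.
n = (3.168 / 0.59)² = 5.369² = 28.83.
Round up.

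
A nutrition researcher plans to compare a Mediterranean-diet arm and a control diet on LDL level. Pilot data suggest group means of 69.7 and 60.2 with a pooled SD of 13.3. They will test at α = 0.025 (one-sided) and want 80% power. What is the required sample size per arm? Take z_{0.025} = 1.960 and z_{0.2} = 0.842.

n = 31 per group

Cohen's d = |M₁ − M₂| / SD_pooled = |69.7 − 60.2| / 13.3 = 9.5 / 13.3 = 0.714.
For two independent groups with equal n: n = 2·((z_{α} + z_β) / d)².
z_{α} + z_β = 1.960 + 0.842 = 2.802.
n = 2 × (2.802 / 0.714)² = 2 × 3.924² = 2 × 15.40 = 30.8.
Round up to the next whole participant.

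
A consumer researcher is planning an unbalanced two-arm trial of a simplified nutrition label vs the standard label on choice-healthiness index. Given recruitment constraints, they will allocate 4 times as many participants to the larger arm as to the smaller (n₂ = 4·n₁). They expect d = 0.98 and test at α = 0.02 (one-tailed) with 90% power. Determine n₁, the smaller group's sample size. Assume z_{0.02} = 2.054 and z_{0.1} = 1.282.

With allocation ratio k = n₂/n₁ = 4, Var(x̄₁−x̄₂) = σ²(1/n₁ + 1/(k·n₁)) = σ²·(k+1)/(k·n₁).
So n₁ = (1 + 1/k)·((z_{α} + z_β)/d)² = 1.250 × (3.336/0.98)².
n₁ = 1.250 × 11.59 = 14.5.
Round up: n₁ = 15, giving n₂ = 4 × 15 = 60.

n₁ = 15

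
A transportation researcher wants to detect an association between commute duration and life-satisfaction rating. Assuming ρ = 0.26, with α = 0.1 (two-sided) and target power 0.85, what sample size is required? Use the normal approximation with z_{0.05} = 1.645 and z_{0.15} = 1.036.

Fisher's z: C = ½·ln((1+r)/(1−r)) = ½·ln(1.7027) = 0.2661.
n = ((z_{α/2} + z_β)/C)² + 3.
(1.645 + 1.036) / 0.2661 = 2.681 / 0.2661 = 10.075.
n = 10.075² + 3 = 101.51 + 3 = 104.5.
Round up.

n = 105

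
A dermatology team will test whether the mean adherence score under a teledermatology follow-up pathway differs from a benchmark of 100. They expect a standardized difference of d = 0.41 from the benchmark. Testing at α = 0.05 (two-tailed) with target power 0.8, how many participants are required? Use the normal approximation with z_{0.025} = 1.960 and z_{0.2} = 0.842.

n = 47

For a one-sample test: n = ((z_{α/2} + z_β) / d)².
z_{α/2} + z_β = 1.960 + 0.842 = 2.802.
n = (2.802 / 0.41)² = 6.834² = 46.71.
Round up.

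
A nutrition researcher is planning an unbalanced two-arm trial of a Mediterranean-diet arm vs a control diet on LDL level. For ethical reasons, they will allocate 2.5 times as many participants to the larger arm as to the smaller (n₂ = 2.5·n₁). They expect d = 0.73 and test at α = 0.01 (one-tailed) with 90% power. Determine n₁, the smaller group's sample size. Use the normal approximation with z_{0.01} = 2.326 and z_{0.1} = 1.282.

With allocation ratio k = n₂/n₁ = 2.5, Var(x̄₁−x̄₂) = σ²(1/n₁ + 1/(k·n₁)) = σ²·(k+1)/(k·n₁).
So n₁ = (1 + 1/k)·((z_{α} + z_β)/d)² = 1.400 × (3.608/0.73)².
n₁ = 1.400 × 24.43 = 34.2.
Round up: n₁ = 35, giving n₂ = ⌈2.5 × 35⌉ = ⌈87.5⌉ = 88.

n₁ = 35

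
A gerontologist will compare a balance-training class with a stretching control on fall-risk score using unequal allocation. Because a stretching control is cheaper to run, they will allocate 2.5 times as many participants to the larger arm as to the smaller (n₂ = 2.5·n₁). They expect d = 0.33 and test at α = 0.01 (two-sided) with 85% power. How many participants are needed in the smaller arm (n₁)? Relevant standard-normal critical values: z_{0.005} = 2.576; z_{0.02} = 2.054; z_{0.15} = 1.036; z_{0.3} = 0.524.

With allocation ratio k = n₂/n₁ = 2.5, Var(x̄₁−x̄₂) = σ²(1/n₁ + 1/(k·n₁)) = σ²·(k+1)/(k·n₁).
So n₁ = (1 + 1/k)·((z_{α/2} + z_β)/d)² = 1.400 × (3.612/0.33)².
n₁ = 1.400 × 119.80 = 167.7.
Round up: n₁ = 168, giving n₂ = 2.5 × 168 = 420.

n₁ = 168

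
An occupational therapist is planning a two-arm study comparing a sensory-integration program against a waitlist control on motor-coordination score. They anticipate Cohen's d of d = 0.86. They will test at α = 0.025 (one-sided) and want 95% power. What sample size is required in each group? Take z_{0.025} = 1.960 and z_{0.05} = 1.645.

n = 36 per group

For two independent groups with equal n: n = 2·((z_{α} + z_β) / d)².
z_{α} + z_β = 1.960 + 1.645 = 3.605.
n = 2 × (3.605 / 0.86)² = 2 × 4.192² = 2 × 17.57 = 35.1.
Round up to the next whole participant.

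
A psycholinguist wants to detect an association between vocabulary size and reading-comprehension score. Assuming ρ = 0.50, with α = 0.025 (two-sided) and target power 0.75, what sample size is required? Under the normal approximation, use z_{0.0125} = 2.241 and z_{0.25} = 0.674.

n = 32

Fisher's z: C = ½·ln((1+r)/(1−r)) = ½·ln(3.0000) = 0.5493.
n = ((z_{α/2} + z_β)/C)² + 3.
(2.241 + 0.674) / 0.5493 = 2.915 / 0.5493 = 5.307.
n = 5.307² + 3 = 28.16 + 3 = 31.2.
Round up.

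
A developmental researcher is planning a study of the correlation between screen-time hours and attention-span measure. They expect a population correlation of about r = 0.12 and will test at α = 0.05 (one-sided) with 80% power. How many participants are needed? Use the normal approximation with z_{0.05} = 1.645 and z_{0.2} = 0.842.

Fisher's z: C = ½·ln((1+r)/(1−r)) = ½·ln(1.2727) = 0.1206.
n = ((z_{α} + z_β)/C)² + 3.
(1.645 + 0.842) / 0.1206 = 2.487 / 0.1206 = 20.622.
n = 20.622² + 3 = 425.26 + 3 = 428.3.
Round up.

n = 429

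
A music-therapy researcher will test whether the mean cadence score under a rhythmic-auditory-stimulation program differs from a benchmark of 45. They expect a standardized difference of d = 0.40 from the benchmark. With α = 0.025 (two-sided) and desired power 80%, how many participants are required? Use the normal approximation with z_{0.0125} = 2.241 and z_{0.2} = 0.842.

n = 60

For a one-sample test: n = ((z_{α/2} + z_β) / d)².
z_{α/2} + z_β = 2.241 + 0.842 = 3.083.
n = (3.083 / 0.40)² = 7.708² = 59.41.
Round up.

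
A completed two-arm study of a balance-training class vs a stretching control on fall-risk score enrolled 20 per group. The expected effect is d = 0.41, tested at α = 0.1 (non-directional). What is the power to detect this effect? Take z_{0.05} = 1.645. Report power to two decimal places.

power ≈ 0.36

For two equal groups, power = Φ(d·√(n/2) − z_{α/2}).
d·√(n/2) = 0.41 × √(20/2) = 0.41 × 3.162 = 1.297.
z_β = 1.297 − 1.645 = -0.348.
Power = Φ(-0.348) = 0.364.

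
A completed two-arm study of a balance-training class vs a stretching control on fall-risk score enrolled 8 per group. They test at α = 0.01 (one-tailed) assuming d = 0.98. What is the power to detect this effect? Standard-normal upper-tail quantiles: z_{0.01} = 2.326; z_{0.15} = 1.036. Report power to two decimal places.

power ≈ 0.36

For two equal groups, power = Φ(d·√(n/2) − z_{α}).
d·√(n/2) = 0.98 × √(8/2) = 0.98 × 2.000 = 1.960.
z_β = 1.960 − 2.326 = -0.366.
Power = Φ(-0.366) = 0.357.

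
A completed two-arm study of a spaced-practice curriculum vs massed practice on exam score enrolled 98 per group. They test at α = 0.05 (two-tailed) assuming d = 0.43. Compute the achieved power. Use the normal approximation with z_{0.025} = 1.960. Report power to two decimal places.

power ≈ 0.85

For two equal groups, power = Φ(d·√(n/2) − z_{α/2}).
d·√(n/2) = 0.43 × √(98/2) = 0.43 × 7.000 = 3.010.
z_β = 3.010 − 1.960 = 1.050.
Power = Φ(1.050) = 0.853.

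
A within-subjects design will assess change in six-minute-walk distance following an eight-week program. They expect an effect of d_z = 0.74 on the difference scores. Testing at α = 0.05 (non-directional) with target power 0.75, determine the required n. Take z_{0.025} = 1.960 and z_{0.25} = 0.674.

For a paired (one-sample on differences) test: n = ((z_{α/2} + z_β) / d)².
z_{α/2} + z_β = 1.960 + 0.674 = 2.634.
n = (2.634 / 0.74)² = 3.559² = 12.67.
Round up.

n = 13 pairs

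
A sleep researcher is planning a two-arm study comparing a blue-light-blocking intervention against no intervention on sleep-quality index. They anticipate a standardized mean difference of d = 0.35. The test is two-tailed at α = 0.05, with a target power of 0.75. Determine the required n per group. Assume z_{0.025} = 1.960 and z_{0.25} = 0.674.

For two independent groups with equal n: n = 2·((z_{α/2} + z_β) / d)².
z_{α/2} + z_β = 1.960 + 0.674 = 2.634.
n = 2 × (2.634 / 0.35)² = 2 × 7.526² = 2 × 56.64 = 113.3.
Round up to the next whole participant.

n = 114 per group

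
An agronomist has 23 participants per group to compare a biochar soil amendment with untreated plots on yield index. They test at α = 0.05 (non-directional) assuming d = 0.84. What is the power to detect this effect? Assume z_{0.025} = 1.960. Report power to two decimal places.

For two equal groups, power = Φ(d·√(n/2) − z_{α/2}).
d·√(n/2) = 0.84 × √(23/2) = 0.84 × 3.391 = 2.849.
z_β = 2.849 − 1.960 = 0.889.
Power = Φ(0.889) = 0.813.

power ≈ 0.81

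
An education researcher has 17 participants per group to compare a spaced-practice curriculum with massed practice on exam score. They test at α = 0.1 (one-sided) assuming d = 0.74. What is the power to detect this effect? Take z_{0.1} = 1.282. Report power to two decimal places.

For two equal groups, power = Φ(d·√(n/2) − z_{α}).
d·√(n/2) = 0.74 × √(17/2) = 0.74 × 2.915 = 2.157.
z_β = 2.157 − 1.282 = 0.875.
Power = Φ(0.875) = 0.809.

power ≈ 0.81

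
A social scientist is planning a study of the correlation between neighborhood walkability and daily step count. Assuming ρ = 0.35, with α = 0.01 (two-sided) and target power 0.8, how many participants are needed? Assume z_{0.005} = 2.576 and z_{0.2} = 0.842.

Fisher's z: C = ½·ln((1+r)/(1−r)) = ½·ln(2.0769) = 0.3654.
n = ((z_{α/2} + z_β)/C)² + 3.
(2.576 + 0.842) / 0.3654 = 3.418 / 0.3654 = 9.354.
n = 9.354² + 3 = 87.50 + 3 = 90.5.
Round up.

n = 91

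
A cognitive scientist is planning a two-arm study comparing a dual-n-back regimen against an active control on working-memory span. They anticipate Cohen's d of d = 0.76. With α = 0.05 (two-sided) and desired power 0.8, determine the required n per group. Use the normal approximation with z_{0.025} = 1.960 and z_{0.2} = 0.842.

For two independent groups with equal n: n = 2·((z_{α/2} + z_β) / d)².
z_{α/2} + z_β = 1.960 + 0.842 = 2.802.
n = 2 × (2.802 / 0.76)² = 2 × 3.687² = 2 × 13.59 = 27.2.
Round up to the next whole participant.

n = 28 per group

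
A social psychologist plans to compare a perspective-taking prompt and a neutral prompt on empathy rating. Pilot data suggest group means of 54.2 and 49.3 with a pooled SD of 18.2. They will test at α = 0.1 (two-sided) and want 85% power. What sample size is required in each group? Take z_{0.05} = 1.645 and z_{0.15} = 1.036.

n = 199 per group

Cohen's d = |M₁ − M₂| / SD_pooled = |54.2 − 49.3| / 18.2 = 4.9 / 18.2 = 0.269.
For two independent groups with equal n: n = 2·((z_{α/2} + z_β) / d)².
z_{α/2} + z_β = 1.645 + 1.036 = 2.681.
n = 2 × (2.681 / 0.269)² = 2 × 9.967² = 2 × 99.33 = 198.7.
Round up to the next whole participant.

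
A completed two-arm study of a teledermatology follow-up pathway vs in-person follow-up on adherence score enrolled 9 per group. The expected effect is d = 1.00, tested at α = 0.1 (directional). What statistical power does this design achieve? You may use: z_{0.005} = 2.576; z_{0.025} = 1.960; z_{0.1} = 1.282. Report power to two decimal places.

For two equal groups, power = Φ(d·√(n/2) − z_{α}).
d·√(n/2) = 1.00 × √(9/2) = 1.00 × 2.121 = 2.121.
z_β = 2.121 − 1.282 = 0.839.
Power = Φ(0.839) = 0.799.

power ≈ 0.80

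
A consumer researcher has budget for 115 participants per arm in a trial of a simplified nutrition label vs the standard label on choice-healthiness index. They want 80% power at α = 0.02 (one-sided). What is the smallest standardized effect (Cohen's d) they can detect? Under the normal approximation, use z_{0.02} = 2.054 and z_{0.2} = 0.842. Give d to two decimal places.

For two independent groups of n = 115 each: d_min = (z_{α} + z_β)·√(2/n).
z-sum = 2.054 + 0.842 = 2.896.
d_min = 2.896 × √(2/115) = 2.896 × 0.1319 = 0.382.

d_min ≈ 0.38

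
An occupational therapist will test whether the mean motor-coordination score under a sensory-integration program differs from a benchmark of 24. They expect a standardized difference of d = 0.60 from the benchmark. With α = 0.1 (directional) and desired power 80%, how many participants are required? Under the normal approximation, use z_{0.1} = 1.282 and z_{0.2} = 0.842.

n = 13

For a one-sample test: n = ((z_{α} + z_β) / d)².
z_{α} + z_β = 1.282 + 0.842 = 2.124.
n = (2.124 / 0.60)² = 3.540² = 12.53.
Round up.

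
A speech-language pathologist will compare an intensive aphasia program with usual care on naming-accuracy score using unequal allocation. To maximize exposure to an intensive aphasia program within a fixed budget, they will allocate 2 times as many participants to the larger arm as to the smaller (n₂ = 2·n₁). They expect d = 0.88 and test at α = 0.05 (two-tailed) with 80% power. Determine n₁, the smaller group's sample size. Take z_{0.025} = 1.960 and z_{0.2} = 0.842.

n₁ = 16

With allocation ratio k = n₂/n₁ = 2, Var(x̄₁−x̄₂) = σ²(1/n₁ + 1/(k·n₁)) = σ²·(k+1)/(k·n₁).
So n₁ = (1 + 1/k)·((z_{α/2} + z_β)/d)² = 1.500 × (2.802/0.88)².
n₁ = 1.500 × 10.14 = 15.2.
Round up: n₁ = 16, giving n₂ = 2 × 16 = 32.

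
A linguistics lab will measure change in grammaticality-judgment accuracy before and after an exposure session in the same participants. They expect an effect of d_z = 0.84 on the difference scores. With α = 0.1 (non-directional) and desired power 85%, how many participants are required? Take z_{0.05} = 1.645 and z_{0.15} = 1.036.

n = 11 pairs

For a paired (one-sample on differences) test: n = ((z_{α/2} + z_β) / d)².
z_{α/2} + z_β = 1.645 + 1.036 = 2.681.
n = (2.681 / 0.84)² = 3.192² = 10.19.
Round up.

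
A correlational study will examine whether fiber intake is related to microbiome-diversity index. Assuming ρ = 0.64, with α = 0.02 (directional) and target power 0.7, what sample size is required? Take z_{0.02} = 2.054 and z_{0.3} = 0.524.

n = 15

Fisher's z: C = ½·ln((1+r)/(1−r)) = ½·ln(4.5556) = 0.7582.
n = ((z_{α} + z_β)/C)² + 3.
(2.054 + 0.524) / 0.7582 = 2.578 / 0.7582 = 3.400.
n = 3.400² + 3 = 11.56 + 3 = 14.6.
Round up.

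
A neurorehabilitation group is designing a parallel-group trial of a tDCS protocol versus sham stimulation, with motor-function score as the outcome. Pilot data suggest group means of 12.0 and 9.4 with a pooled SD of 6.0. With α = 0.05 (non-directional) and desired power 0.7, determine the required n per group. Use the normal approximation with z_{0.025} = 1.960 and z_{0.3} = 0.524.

n = 66 per group

Cohen's d = |M₁ − M₂| / SD_pooled = |12.0 − 9.4| / 6.0 = 2.6 / 6.0 = 0.433.
For two independent groups with equal n: n = 2·((z_{α/2} + z_β) / d)².
z_{α/2} + z_β = 1.960 + 0.524 = 2.484.
n = 2 × (2.484 / 0.433)² = 2 × 5.737² = 2 × 32.91 = 65.8.
Round up to the next whole participant.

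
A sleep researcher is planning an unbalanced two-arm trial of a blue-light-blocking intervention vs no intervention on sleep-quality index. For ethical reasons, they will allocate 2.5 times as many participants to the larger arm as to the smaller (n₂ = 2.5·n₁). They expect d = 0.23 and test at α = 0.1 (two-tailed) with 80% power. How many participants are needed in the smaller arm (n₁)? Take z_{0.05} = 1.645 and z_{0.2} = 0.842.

n₁ = 164

With allocation ratio k = n₂/n₁ = 2.5, Var(x̄₁−x̄₂) = σ²(1/n₁ + 1/(k·n₁)) = σ²·(k+1)/(k·n₁).
So n₁ = (1 + 1/k)·((z_{α/2} + z_β)/d)² = 1.400 × (2.487/0.23)².
n₁ = 1.400 × 116.92 = 163.7.
Round up: n₁ = 164, giving n₂ = 2.5 × 164 = 410.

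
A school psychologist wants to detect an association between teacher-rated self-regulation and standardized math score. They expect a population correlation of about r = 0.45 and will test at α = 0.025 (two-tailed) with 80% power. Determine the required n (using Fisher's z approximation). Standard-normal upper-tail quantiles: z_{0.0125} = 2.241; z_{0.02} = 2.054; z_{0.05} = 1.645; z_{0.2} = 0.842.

n = 44

Fisher's z: C = ½·ln((1+r)/(1−r)) = ½·ln(2.6364) = 0.4847.
n = ((z_{α/2} + z_β)/C)² + 3.
(2.241 + 0.842) / 0.4847 = 3.083 / 0.4847 = 6.361.
n = 6.361² + 3 = 40.46 + 3 = 43.5.
Round up.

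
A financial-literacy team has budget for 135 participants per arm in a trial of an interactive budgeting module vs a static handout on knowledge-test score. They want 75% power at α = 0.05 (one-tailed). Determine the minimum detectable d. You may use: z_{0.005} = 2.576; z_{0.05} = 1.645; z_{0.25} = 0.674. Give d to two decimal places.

d_min ≈ 0.28

For two independent groups of n = 135 each: d_min = (z_{α} + z_β)·√(2/n).
z-sum = 1.645 + 0.674 = 2.319.
d_min = 2.319 × √(2/135) = 2.319 × 0.1217 = 0.282.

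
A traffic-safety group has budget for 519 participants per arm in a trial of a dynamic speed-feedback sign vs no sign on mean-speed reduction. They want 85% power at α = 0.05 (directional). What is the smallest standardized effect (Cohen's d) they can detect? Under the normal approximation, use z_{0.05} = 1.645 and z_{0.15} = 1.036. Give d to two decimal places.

For two independent groups of n = 519 each: d_min = (z_{α} + z_β)·√(2/n).
z-sum = 1.645 + 1.036 = 2.681.
d_min = 2.681 × √(2/519) = 2.681 × 0.0621 = 0.166.

d_min ≈ 0.17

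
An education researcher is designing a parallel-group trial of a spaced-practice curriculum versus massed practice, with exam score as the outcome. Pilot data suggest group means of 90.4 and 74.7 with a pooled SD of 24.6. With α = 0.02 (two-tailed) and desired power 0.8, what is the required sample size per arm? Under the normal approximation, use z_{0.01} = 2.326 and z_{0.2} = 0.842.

n = 50 per group

Cohen's d = |M₁ − M₂| / SD_pooled = |90.4 − 74.7| / 24.6 = 15.7 / 24.6 = 0.638.
For two independent groups with equal n: n = 2·((z_{α/2} + z_β) / d)².
z_{α/2} + z_β = 2.326 + 0.842 = 3.168.
n = 2 × (3.168 / 0.638)² = 2 × 4.966² = 2 × 24.66 = 49.3.
Round up to the next whole participant.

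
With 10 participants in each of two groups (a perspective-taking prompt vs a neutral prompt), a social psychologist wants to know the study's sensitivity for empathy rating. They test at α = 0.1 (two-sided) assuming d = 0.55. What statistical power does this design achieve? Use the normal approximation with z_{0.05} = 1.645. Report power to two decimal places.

power ≈ 0.34

For two equal groups, power = Φ(d·√(n/2) − z_{α/2}).
d·√(n/2) = 0.55 × √(10/2) = 0.55 × 2.236 = 1.230.
z_β = 1.230 − 1.645 = -0.415.
Power = Φ(-0.415) = 0.339.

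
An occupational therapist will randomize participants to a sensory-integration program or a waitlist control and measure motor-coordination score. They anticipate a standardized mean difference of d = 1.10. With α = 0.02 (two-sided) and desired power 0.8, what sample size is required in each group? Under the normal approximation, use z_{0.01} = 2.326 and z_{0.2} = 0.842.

n = 17 per group

For two independent groups with equal n: n = 2·((z_{α/2} + z_β) / d)².
z_{α/2} + z_β = 2.326 + 0.842 = 3.168.
n = 2 × (3.168 / 1.10)² = 2 × 2.880² = 2 × 8.29 = 16.6.
Round up to the next whole participant.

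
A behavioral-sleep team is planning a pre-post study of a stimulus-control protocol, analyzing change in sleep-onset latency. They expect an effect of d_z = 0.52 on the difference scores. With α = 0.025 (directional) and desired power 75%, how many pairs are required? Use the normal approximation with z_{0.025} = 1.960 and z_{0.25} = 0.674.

For a paired (one-sample on differences) test: n = ((z_{α} + z_β) / d)².
z_{α} + z_β = 1.960 + 0.674 = 2.634.
n = (2.634 / 0.52)² = 5.065² = 25.66.
Round up.

n = 26 pairs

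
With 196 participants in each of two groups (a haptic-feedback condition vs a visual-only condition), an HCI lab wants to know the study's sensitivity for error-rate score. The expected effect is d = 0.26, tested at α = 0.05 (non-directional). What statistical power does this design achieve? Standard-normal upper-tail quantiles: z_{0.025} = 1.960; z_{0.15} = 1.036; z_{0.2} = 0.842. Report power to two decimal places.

power ≈ 0.73

For two equal groups, power = Φ(d·√(n/2) − z_{α/2}).
d·√(n/2) = 0.26 × √(196/2) = 0.26 × 9.899 = 2.574.
z_β = 2.574 − 1.960 = 0.614.
Power = Φ(0.614) = 0.730.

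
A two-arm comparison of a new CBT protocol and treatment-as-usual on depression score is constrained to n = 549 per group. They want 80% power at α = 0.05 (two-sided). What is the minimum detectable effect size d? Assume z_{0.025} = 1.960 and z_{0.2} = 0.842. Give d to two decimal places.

d_min ≈ 0.17

For two independent groups of n = 549 each: d_min = (z_{α/2} + z_β)·√(2/n).
z-sum = 1.960 + 0.842 = 2.802.
d_min = 2.802 × √(2/549) = 2.802 × 0.0604 = 0.169.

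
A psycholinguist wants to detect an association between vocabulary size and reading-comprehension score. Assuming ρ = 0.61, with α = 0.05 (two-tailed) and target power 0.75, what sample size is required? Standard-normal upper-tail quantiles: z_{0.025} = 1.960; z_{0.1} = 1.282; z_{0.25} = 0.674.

n = 17

Fisher's z: C = ½·ln((1+r)/(1−r)) = ½·ln(4.1282) = 0.7089.
n = ((z_{α/2} + z_β)/C)² + 3.
(1.960 + 0.674) / 0.7089 = 2.634 / 0.7089 = 3.716.
n = 3.716² + 3 = 13.81 + 3 = 16.8.
Round up.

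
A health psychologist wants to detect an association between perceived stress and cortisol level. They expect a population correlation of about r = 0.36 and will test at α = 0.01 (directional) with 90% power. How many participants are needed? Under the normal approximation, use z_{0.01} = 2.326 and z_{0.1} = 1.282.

n = 95

Fisher's z: C = ½·ln((1+r)/(1−r)) = ½·ln(2.1250) = 0.3769.
n = ((z_{α} + z_β)/C)² + 3.
(2.326 + 1.282) / 0.3769 = 3.608 / 0.3769 = 9.573.
n = 9.573² + 3 = 91.64 + 3 = 94.6.
Round up.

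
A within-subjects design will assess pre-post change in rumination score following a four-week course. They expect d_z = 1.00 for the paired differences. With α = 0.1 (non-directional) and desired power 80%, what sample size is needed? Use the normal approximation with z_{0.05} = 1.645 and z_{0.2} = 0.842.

For a paired (one-sample on differences) test: n = ((z_{α/2} + z_β) / d)².
z_{α/2} + z_β = 1.645 + 0.842 = 2.487.
n = (2.487 / 1.00)² = 2.487² = 6.19.
Round up.

n = 7 pairs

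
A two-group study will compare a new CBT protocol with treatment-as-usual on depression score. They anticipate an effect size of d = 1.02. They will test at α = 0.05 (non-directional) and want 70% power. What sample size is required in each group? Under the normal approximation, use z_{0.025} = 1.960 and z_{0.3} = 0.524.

n = 12 per group

For two independent groups with equal n: n = 2·((z_{α/2} + z_β) / d)².
z_{α/2} + z_β = 1.960 + 0.524 = 2.484.
n = 2 × (2.484 / 1.02)² = 2 × 2.435² = 2 × 5.93 = 11.9.
Round up to the next whole participant.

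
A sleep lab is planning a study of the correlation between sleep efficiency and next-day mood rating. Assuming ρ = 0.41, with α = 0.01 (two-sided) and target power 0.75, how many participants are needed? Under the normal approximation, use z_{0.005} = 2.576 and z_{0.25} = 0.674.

Fisher's z: C = ½·ln((1+r)/(1−r)) = ½·ln(2.3898) = 0.4356.
n = ((z_{α/2} + z_β)/C)² + 3.
(2.576 + 0.674) / 0.4356 = 3.250 / 0.4356 = 7.461.
n = 7.461² + 3 = 55.67 + 3 = 58.7.
Round up.

n = 59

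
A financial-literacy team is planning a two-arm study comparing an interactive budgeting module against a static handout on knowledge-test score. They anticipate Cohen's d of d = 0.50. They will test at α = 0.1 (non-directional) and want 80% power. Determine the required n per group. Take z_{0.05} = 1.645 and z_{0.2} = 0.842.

For two independent groups with equal n: n = 2·((z_{α/2} + z_β) / d)².
z_{α/2} + z_β = 1.645 + 0.842 = 2.487.
n = 2 × (2.487 / 0.50)² = 2 × 4.974² = 2 × 24.74 = 49.5.
Round up to the next whole participant.

n = 50 per group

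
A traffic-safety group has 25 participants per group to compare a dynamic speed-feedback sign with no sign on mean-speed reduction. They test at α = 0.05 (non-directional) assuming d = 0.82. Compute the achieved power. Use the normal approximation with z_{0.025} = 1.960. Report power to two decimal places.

For two equal groups, power = Φ(d·√(n/2) − z_{α/2}).
d·√(n/2) = 0.82 × √(25/2) = 0.82 × 3.536 = 2.899.
z_β = 2.899 − 1.960 = 0.939.
Power = Φ(0.939) = 0.826.

power ≈ 0.83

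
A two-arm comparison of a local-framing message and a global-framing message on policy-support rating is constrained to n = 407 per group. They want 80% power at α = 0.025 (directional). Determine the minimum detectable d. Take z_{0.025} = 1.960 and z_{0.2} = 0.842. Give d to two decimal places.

d_min ≈ 0.20

For two independent groups of n = 407 each: d_min = (z_{α} + z_β)·√(2/n).
z-sum = 1.960 + 0.842 = 2.802.
d_min = 2.802 × √(2/407) = 2.802 × 0.0701 = 0.196.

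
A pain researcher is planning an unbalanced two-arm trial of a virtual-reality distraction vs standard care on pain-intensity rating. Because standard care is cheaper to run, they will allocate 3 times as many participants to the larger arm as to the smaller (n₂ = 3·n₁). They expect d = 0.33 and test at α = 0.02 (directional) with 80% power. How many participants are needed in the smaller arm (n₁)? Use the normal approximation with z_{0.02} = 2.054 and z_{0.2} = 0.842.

With allocation ratio k = n₂/n₁ = 3, Var(x̄₁−x̄₂) = σ²(1/n₁ + 1/(k·n₁)) = σ²·(k+1)/(k·n₁).
So n₁ = (1 + 1/k)·((z_{α} + z_β)/d)² = 1.333 × (2.896/0.33)².
n₁ = 1.333 × 77.01 = 102.7.
Round up: n₁ = 103, giving n₂ = 3 × 103 = 309.

n₁ = 103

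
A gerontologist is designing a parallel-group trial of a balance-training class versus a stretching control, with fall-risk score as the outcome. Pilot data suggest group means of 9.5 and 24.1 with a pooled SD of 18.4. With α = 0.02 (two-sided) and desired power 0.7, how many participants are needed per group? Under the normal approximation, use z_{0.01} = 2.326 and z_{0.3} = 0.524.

n = 26 per group

Cohen's d = |M₁ − M₂| / SD_pooled = |9.5 − 24.1| / 18.4 = 14.6 / 18.4 = 0.793.
For two independent groups with equal n: n = 2·((z_{α/2} + z_β) / d)².
z_{α/2} + z_β = 2.326 + 0.524 = 2.850.
n = 2 × (2.850 / 0.793)² = 2 × 3.594² = 2 × 12.92 = 25.8.
Round up to the next whole participant.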